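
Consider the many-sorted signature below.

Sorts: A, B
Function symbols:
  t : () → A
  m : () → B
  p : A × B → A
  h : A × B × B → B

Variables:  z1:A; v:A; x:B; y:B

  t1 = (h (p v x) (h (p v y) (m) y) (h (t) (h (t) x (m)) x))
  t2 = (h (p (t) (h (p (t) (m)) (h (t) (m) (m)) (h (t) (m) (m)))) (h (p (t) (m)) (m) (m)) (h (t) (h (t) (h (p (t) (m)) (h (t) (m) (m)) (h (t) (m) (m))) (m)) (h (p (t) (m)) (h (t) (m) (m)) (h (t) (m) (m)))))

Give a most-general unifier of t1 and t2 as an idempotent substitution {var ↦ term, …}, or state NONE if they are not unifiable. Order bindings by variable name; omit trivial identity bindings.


{v ↦ (t), x ↦ (h (p (t) (m)) (h (t) (m) (m)) (h (t) (m) (m))), y ↦ (m)}


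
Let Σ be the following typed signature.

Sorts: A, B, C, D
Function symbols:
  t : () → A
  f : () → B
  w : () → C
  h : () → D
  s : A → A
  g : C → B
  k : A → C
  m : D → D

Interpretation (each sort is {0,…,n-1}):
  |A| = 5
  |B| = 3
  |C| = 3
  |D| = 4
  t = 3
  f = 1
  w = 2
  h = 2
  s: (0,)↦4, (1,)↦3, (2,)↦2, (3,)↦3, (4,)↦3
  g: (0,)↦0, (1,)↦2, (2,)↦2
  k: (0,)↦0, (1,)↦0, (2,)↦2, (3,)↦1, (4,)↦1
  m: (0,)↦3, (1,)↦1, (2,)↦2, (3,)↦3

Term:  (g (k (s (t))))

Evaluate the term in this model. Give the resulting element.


  t = 3
  (s (t)) = s(3,) = 3
  (k (s (t))) = k(3,) = 1
  (g (k (s (t)))) = g(1,) = 2

value = 2


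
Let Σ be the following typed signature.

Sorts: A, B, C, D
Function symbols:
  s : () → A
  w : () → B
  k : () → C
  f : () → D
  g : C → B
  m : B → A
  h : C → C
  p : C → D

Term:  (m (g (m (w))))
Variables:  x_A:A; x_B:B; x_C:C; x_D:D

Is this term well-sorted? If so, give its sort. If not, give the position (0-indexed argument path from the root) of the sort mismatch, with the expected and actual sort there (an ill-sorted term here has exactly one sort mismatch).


      (w) : B
    (m (w)) : A
  (g (m (w))) : ✗ arg 0 at [0, 0] has sort A, expected C

ill-sorted at position [0, 0]: expected C, got A


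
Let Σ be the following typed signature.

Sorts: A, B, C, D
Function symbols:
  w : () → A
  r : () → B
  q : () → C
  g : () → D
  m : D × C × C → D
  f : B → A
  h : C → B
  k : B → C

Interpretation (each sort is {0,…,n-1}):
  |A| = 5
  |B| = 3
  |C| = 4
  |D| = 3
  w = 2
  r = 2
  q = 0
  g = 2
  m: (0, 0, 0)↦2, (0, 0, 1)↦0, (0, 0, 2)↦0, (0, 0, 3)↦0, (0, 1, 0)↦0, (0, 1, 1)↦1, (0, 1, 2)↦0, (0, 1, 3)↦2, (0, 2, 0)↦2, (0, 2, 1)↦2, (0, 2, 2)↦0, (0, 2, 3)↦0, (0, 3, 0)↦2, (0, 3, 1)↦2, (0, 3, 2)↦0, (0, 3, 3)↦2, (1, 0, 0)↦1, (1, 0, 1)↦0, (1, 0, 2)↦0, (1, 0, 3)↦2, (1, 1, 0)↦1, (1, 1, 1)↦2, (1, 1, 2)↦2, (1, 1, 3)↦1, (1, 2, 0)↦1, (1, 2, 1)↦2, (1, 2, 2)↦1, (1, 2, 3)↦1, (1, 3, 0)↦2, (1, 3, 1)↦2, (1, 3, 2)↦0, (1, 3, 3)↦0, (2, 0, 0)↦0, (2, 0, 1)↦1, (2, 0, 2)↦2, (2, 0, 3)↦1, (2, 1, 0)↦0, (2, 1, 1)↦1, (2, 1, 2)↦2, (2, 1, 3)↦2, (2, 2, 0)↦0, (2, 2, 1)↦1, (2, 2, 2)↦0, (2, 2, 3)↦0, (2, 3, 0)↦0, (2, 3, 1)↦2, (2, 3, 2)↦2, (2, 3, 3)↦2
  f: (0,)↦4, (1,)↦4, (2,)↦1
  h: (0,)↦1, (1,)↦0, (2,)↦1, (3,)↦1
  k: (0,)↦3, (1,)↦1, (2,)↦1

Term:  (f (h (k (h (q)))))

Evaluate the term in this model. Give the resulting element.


value = 4

  q = 0
  (h (q)) = h(0,) = 1
  (k (h (q))) = k(1,) = 1
  (h (k (h (q)))) = h(1,) = 0
  (f (h (k (h (q))))) = f(0,) = 4


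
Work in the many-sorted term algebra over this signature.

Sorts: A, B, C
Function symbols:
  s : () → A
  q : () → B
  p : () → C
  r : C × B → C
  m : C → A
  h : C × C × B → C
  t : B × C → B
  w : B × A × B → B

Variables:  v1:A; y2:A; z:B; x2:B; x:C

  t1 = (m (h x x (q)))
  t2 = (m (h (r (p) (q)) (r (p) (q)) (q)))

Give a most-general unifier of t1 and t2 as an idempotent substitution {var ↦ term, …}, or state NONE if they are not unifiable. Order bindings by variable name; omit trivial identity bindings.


{x ↦ (r (p) (q))}


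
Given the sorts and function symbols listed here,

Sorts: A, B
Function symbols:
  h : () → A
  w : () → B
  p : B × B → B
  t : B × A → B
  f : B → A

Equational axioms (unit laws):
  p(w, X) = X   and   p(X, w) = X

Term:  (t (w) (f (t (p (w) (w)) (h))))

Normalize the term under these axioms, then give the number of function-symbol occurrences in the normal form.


1. (t (w) (f (t (p (w) (w)) (h))))  →  (t (w) (f (t (w) (h))))
normal form: (t (w) (f (t (w) (h))))

size = 6


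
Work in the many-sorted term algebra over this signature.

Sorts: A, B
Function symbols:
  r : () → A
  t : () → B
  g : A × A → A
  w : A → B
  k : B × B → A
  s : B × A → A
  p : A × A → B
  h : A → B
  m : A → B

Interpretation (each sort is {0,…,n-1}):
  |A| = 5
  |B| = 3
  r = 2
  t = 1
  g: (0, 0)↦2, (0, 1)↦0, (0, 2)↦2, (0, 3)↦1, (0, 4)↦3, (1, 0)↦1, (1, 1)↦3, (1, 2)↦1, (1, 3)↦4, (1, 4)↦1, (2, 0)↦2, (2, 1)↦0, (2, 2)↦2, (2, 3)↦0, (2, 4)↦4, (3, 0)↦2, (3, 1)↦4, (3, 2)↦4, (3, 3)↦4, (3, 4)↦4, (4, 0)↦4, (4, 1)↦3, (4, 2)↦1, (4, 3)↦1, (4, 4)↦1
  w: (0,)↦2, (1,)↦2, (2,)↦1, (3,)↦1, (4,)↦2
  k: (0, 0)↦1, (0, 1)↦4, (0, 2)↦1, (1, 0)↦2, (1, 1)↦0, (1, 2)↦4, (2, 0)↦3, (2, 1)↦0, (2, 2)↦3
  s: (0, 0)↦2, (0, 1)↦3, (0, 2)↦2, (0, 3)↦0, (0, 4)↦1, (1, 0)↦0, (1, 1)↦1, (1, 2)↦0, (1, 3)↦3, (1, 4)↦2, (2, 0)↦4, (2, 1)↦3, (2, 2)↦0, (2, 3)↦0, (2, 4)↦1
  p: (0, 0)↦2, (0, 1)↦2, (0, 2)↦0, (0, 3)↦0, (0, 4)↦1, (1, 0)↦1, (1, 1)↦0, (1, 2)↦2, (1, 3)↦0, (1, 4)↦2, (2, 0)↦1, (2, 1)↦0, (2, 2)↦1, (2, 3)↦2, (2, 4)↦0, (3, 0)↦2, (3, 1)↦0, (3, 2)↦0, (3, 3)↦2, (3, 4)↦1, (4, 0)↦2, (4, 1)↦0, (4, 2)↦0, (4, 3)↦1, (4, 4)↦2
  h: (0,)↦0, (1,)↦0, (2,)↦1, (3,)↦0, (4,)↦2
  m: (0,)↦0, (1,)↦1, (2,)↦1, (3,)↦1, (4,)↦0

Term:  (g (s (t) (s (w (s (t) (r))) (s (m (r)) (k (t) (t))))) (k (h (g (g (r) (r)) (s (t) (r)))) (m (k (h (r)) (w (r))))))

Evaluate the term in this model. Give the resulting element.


value = 2

  t = 1
  t = 1
  r = 2
  (s (t) (r)) = s(1, 2) = 0
  (w (s (t) (r))) = w(0,) = 2
  r = 2
  (m (r)) = m(2,) = 1
  t = 1
  t = 1
  (k (t) (t)) = k(1, 1) = 0
  (s (m (r)) (k (t) (t))) = s(1, 0) = 0
  (s (w (s (t) (r))) (s (m (r)) (k (t) (t)))) = s(2, 0) = 4
  (s (t) (s (w (s (t) (r))) (s (m (r)) (k (t) (t))))) = s(1, 4) = 2
  r = 2
  r = 2
  (g (r) (r)) = g(2, 2) = 2
  t = 1
  r = 2
  (s (t) (r)) = s(1, 2) = 0
  (g (g (r) (r)) (s (t) (r))) = g(2, 0) = 2
  (h (g (g (r) (r)) (s (t) (r)))) = h(2,) = 1
  r = 2
  (h (r)) = h(2,) = 1
  r = 2
  (w (r)) = w(2,) = 1
  (k (h (r)) (w (r))) = k(1, 1) = 0
  (m (k (h (r)) (w (r)))) = m(0,) = 0
  (k (h (g (g (r) (r)) (s (t) (r)))) (m (k (h (r)) (w (r))))) = k(1, 0) = 2
  (g (s (t) (s (w (s (t) (r))) (s (m (r)) (k (t) (t))))) (k (h (g (g (r) (r)) (s (t) (r)))) (m (k (h (r)) (w (r)))))) = g(2, 2) = 2


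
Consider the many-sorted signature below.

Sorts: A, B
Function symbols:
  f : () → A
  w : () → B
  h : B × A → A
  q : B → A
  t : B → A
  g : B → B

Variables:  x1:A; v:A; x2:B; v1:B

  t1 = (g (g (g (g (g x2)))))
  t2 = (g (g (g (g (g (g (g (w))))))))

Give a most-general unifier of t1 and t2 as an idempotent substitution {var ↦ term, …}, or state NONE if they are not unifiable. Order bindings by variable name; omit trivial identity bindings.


{x2 ↦ (g (g (w)))}


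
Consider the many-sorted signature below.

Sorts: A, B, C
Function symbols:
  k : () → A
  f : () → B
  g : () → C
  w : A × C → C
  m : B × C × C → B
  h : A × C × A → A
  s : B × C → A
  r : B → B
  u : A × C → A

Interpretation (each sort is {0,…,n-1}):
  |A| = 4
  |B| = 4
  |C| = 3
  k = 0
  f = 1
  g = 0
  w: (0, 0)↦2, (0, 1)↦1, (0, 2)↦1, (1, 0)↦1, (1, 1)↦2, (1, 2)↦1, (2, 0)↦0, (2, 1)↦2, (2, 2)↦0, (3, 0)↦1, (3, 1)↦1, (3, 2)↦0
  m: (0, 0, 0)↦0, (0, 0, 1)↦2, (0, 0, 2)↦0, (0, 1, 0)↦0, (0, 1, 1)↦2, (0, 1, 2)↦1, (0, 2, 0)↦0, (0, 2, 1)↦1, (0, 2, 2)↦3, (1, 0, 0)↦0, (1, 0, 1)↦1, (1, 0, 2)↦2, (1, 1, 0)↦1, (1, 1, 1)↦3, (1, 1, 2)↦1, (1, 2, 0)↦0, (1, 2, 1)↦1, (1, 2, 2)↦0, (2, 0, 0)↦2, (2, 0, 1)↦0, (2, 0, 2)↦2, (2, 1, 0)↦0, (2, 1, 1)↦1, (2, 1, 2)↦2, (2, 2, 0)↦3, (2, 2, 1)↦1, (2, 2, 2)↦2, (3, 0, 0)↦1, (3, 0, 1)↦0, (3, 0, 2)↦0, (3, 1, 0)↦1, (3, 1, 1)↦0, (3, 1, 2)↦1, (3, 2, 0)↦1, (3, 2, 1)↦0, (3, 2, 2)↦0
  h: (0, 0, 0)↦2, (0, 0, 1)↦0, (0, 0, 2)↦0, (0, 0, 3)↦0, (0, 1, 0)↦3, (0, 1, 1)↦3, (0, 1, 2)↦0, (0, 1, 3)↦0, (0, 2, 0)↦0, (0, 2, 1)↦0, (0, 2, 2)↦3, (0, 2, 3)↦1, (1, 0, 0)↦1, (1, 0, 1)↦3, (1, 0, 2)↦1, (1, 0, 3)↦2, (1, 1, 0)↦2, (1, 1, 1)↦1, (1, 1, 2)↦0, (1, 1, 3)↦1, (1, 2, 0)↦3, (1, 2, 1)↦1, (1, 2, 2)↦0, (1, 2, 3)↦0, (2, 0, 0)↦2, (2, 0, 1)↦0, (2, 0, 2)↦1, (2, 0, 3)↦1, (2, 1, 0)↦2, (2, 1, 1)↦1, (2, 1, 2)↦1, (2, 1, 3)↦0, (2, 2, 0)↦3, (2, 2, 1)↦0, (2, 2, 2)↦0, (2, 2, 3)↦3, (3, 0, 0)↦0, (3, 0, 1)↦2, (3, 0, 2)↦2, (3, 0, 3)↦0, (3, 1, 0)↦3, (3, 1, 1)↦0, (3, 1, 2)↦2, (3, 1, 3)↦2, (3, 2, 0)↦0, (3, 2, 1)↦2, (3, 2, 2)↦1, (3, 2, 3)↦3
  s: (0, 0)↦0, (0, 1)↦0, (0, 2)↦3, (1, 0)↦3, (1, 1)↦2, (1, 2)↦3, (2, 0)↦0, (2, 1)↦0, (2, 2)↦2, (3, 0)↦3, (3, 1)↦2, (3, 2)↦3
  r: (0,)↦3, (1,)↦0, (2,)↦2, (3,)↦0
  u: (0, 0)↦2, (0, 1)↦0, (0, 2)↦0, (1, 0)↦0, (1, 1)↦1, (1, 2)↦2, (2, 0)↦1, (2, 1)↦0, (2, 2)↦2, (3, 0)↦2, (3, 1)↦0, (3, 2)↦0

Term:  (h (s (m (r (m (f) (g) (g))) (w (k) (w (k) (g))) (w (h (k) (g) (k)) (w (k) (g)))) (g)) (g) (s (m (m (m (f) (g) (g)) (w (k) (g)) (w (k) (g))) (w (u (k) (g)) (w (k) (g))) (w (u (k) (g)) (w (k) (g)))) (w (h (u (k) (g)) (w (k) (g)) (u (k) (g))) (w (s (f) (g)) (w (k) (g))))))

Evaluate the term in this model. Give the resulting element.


  f = 1
  g = 0
  g = 0
  (m (f) (g) (g)) = m(1, 0, 0) = 0
  (r (m (f) (g) (g))) = r(0,) = 3
  k = 0
  k = 0
  g = 0
  (w (k) (g)) = w(0, 0) = 2
  (w (k) (w (k) (g))) = w(0, 2) = 1
  k = 0
  g = 0
  k = 0
  (h (k) (g) (k)) = h(0, 0, 0) = 2
  k = 0
  g = 0
  (w (k) (g)) = w(0, 0) = 2
  (w (h (k) (g) (k)) (w (k) (g))) = w(2, 2) = 0
  (m (r (m (f) (g) (g))) (w (k) (w (k) (g))) (w (h (k) (g) (k)) (w (k) (g)))) = m(3, 1, 0) = 1
  g = 0
  (s (m (r (m (f) (g) (g))) (w (k) (w (k) (g))) (w (h (k) (g) (k)) (w (k) (g)))) (g)) = s(1, 0) = 3
  g = 0
  f = 1
  g = 0
  g = 0
  (m (f) (g) (g)) = m(1, 0, 0) = 0
  k = 0
  g = 0
  (w (k) (g)) = w(0, 0) = 2
  k = 0
  g = 0
  (w (k) (g)) = w(0, 0) = 2
  (m (m (f) (g) (g)) (w (k) (g)) (w (k) (g))) = m(0, 2, 2) = 3
  k = 0
  g = 0
  (u (k) (g)) = u(0, 0) = 2
  k = 0
  g = 0
  (w (k) (g)) = w(0, 0) = 2
  (w (u (k) (g)) (w (k) (g))) = w(2, 2) = 0
  k = 0
  g = 0
  (u (k) (g)) = u(0, 0) = 2
  k = 0
  g = 0
  (w (k) (g)) = w(0, 0) = 2
  (w (u (k) (g)) (w (k) (g))) = w(2, 2) = 0
  (m (m (m (f) (g) (g)) (w (k) (g)) (w (k) (g))) (w (u (k) (g)) (w (k) (g))) (w (u (k) (g)) (w (k) (g)))) = m(3, 0, 0) = 1
  k = 0
  g = 0
  (u (k) (g)) = u(0, 0) = 2
  k = 0
  g = 0
  (w (k) (g)) = w(0, 0) = 2
  k = 0
  g = 0
  (u (k) (g)) = u(0, 0) = 2
  (h (u (k) (g)) (w (k) (g)) (u (k) (g))) = h(2, 2, 2) = 0
  f = 1
  g = 0
  (s (f) (g)) = s(1, 0) = 3
  k = 0
  g = 0
  (w (k) (g)) = w(0, 0) = 2
  (w (s (f) (g)) (w (k) (g))) = w(3, 2) = 0
  (w (h (u (k) (g)) (w (k) (g)) (u (k) (g))) (w (s (f) (g)) (w (k) (g)))) = w(0, 0) = 2
  (s (m (m (m (f) (g) (g)) (w (k) (g)) (w (k) (g))) (w (u (k) (g)) (w (k) (g))) (w (u (k) (g)) (w (k) (g)))) (w (h (u (k) (g)) (w (k) (g)) (u (k) (g))) (w (s (f) (g)) (w (k) (g))))) = s(1, 2) = 3
  (h (s (m (r (m (f) (g) (g))) (w (k) (w (k) (g))) (w (h (k) (g) (k)) (w (k) (g)))) (g)) (g) (s (m (m (m (f) (g) (g)) (w (k) (g)) (w (k) (g))) (w (u (k) (g)) (w (k) (g))) (w (u (k) (g)) (w (k) (g)))) (w (h (u (k) (g)) (w (k) (g)) (u (k) (g))) (w (s (f) (g)) (w (k) (g)))))) = h(3, 0, 3) = 0

value = 0


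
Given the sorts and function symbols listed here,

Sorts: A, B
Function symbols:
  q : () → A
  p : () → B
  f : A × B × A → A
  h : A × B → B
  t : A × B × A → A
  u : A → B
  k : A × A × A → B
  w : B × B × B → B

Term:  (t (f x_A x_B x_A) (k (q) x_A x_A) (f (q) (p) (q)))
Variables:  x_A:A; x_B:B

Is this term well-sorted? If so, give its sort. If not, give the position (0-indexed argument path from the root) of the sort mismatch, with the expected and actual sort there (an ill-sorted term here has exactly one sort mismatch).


    x_A : A
    x_B : B
    x_A : A
  (f x_A x_B x_A) : A
    (q) : A
    x_A : A
    x_A : A
  (k (q) x_A x_A) : B
    (q) : A
    (p) : B
    (q) : A
  (f (q) (p) (q)) : A
(t (f x_A x_B x_A) (k (q) x_A x_A) (f (q) (p) (q))) : A

well-sorted; sort = A


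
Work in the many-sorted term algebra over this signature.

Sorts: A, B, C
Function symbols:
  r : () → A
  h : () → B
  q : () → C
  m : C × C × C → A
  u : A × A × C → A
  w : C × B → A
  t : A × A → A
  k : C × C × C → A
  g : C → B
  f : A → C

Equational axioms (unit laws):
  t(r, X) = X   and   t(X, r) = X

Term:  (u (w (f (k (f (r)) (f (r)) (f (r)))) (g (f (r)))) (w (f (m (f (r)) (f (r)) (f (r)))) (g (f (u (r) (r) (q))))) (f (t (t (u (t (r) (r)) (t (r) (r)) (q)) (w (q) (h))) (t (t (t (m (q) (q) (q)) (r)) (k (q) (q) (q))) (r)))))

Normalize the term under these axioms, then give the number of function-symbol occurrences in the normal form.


size = 47

1. (u (w (f (k (f (r)) (f (r)) (f (r)))) (g (f (r)))) (w (f (m (f (r)) (f (r)) (f (r)))) (g (f (u (r) (r) (q))))) (f (t (t (u (t (r) (r)) (t (r) (r)) (q)) (w (q) (h))) (t (t (t (m (q) (q) (q)) (r)) (k (q) (q) (q))) (r)))))  →  (u (w (f (k (f (r)) (f (r)) (f (r)))) (g (f (r)))) (w (f (m (f (r)) (f (r)) (f (r)))) (g (f (u (r) (r) (q))))) (f (t (t (u (r) (t (r) (r)) (q)) (w (q) (h))) (t (t (t (m (q) (q) (q)) (r)) (k (q) (q) (q))) (r)))))
2. (u (w (f (k (f (r)) (f (r)) (f (r)))) (g (f (r)))) (w (f (m (f (r)) (f (r)) (f (r)))) (g (f (u (r) (r) (q))))) (f (t (t (u (r) (t (r) (r)) (q)) (w (q) (h))) (t (t (t (m (q) (q) (q)) (r)) (k (q) (q) (q))) (r)))))  →  (u (w (f (k (f (r)) (f (r)) (f (r)))) (g (f (r)))) (w (f (m (f (r)) (f (r)) (f (r)))) (g (f (u (r) (r) (q))))) (f (t (t (u (r) (r) (q)) (w (q) (h))) (t (t (t (m (q) (q) (q)) (r)) (k (q) (q) (q))) (r)))))
3. (u (w (f (k (f (r)) (f (r)) (f (r)))) (g (f (r)))) (w (f (m (f (r)) (f (r)) (f (r)))) (g (f (u (r) (r) (q))))) (f (t (t (u (r) (r) (q)) (w (q) (h))) (t (t (t (m (q) (q) (q)) (r)) (k (q) (q) (q))) (r)))))  →  (u (w (f (k (f (r)) (f (r)) (f (r)))) (g (f (r)))) (w (f (m (f (r)) (f (r)) (f (r)))) (g (f (u (r) (r) (q))))) (f (t (t (u (r) (r) (q)) (w (q) (h))) (t (t (m (q) (q) (q)) (r)) (k (q) (q) (q))))))
4. (u (w (f (k (f (r)) (f (r)) (f (r)))) (g (f (r)))) (w (f (m (f (r)) (f (r)) (f (r)))) (g (f (u (r) (r) (q))))) (f (t (t (u (r) (r) (q)) (w (q) (h))) (t (t (m (q) (q) (q)) (r)) (k (q) (q) (q))))))  →  (u (w (f (k (f (r)) (f (r)) (f (r)))) (g (f (r)))) (w (f (m (f (r)) (f (r)) (f (r)))) (g (f (u (r) (r) (q))))) (f (t (t (u (r) (r) (q)) (w (q) (h))) (t (m (q) (q) (q)) (k (q) (q) (q))))))
normal form: (u (w (f (k (f (r)) (f (r)) (f (r)))) (g (f (r)))) (w (f (m (f (r)) (f (r)) (f (r)))) (g (f (u (r) (r) (q))))) (f (t (t (u (r) (r) (q)) (w (q) (h))) (t (m (q) (q) (q)) (k (q) (q) (q))))))


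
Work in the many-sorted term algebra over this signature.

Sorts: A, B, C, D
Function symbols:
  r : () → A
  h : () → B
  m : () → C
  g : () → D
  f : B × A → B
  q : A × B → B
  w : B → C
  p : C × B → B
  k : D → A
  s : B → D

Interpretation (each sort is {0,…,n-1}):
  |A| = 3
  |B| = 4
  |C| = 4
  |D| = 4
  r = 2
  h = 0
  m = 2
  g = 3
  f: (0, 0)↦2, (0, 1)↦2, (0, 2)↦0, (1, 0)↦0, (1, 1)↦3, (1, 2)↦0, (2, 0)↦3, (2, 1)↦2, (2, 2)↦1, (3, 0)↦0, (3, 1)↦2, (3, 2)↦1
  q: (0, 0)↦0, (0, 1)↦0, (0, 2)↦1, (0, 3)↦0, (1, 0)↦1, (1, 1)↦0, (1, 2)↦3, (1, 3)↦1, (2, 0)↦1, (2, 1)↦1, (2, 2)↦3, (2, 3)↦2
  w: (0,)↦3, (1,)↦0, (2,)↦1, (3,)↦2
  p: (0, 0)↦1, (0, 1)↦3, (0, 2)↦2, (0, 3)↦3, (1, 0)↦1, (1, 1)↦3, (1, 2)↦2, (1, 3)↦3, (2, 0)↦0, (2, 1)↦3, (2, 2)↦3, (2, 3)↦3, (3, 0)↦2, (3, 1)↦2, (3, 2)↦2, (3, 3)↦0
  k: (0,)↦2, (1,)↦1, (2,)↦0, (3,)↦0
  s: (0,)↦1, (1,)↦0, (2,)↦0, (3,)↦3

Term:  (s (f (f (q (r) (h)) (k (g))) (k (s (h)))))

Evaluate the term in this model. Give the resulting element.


value = 0

  r = 2
  h = 0
  (q (r) (h)) = q(2, 0) = 1
  g = 3
  (k (g)) = k(3,) = 0
  (f (q (r) (h)) (k (g))) = f(1, 0) = 0
  h = 0
  (s (h)) = s(0,) = 1
  (k (s (h))) = k(1,) = 1
  (f (f (q (r) (h)) (k (g))) (k (s (h)))) = f(0, 1) = 2
  (s (f (f (q (r) (h)) (k (g))) (k (s (h))))) = s(2,) = 0


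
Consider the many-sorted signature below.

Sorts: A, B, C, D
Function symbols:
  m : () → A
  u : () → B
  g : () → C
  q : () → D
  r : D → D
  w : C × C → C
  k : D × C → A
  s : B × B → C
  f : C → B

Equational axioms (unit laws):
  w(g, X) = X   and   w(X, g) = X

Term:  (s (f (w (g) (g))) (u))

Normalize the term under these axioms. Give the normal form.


1. (s (f (w (g) (g))) (u))  →  (s (f (g)) (u))

normal form = (s (f (g)) (u))


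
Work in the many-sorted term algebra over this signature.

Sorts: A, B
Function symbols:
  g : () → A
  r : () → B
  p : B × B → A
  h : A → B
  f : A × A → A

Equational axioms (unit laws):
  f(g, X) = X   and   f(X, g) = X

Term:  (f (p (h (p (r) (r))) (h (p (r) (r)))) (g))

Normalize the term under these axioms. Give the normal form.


1. (f (p (h (p (r) (r))) (h (p (r) (r)))) (g))  →  (p (h (p (r) (r))) (h (p (r) (r))))

normal form = (p (h (p (r) (r))) (h (p (r) (r))))


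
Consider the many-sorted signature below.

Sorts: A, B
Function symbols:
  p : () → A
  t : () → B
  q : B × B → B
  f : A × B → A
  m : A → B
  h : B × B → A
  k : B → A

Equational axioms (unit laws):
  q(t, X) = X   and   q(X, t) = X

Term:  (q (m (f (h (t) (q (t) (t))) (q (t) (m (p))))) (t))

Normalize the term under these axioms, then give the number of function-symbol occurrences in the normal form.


1. (q (m (f (h (t) (q (t) (t))) (q (t) (m (p))))) (t))  →  (m (f (h (t) (q (t) (t))) (q (t) (m (p)))))
2. (m (f (h (t) (q (t) (t))) (q (t) (m (p)))))  →  (m (f (h (t) (t)) (q (t) (m (p)))))
3. (m (f (h (t) (t)) (q (t) (m (p)))))  →  (m (f (h (t) (t)) (m (p))))
normal form: (m (f (h (t) (t)) (m (p))))

size = 7


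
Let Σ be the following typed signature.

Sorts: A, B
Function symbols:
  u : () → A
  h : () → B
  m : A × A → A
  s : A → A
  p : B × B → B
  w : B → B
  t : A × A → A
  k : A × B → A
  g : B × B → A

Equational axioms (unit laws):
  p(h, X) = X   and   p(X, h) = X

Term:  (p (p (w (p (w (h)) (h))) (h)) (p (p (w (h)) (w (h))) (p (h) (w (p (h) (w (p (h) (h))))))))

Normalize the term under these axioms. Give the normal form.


1. (p (p (w (p (w (h)) (h))) (h)) (p (p (w (h)) (w (h))) (p (h) (w (p (h) (w (p (h) (h))))))))  →  (p (w (p (w (h)) (h))) (p (p (w (h)) (w (h))) (p (h) (w (p (h) (w (p (h) (h))))))))
2. (p (w (p (w (h)) (h))) (p (p (w (h)) (w (h))) (p (h) (w (p (h) (w (p (h) (h))))))))  →  (p (w (w (h))) (p (p (w (h)) (w (h))) (p (h) (w (p (h) (w (p (h) (h))))))))
3. (p (w (w (h))) (p (p (w (h)) (w (h))) (p (h) (w (p (h) (w (p (h) (h))))))))  →  (p (w (w (h))) (p (p (w (h)) (w (h))) (w (p (h) (w (p (h) (h)))))))
4. (p (w (w (h))) (p (p (w (h)) (w (h))) (w (p (h) (w (p (h) (h)))))))  →  (p (w (w (h))) (p (p (w (h)) (w (h))) (w (w (p (h) (h))))))
5. (p (w (w (h))) (p (p (w (h)) (w (h))) (w (w (p (h) (h))))))  →  (p (w (w (h))) (p (p (w (h)) (w (h))) (w (w (h)))))

normal form = (p (w (w (h))) (p (p (w (h)) (w (h))) (w (w (h)))))


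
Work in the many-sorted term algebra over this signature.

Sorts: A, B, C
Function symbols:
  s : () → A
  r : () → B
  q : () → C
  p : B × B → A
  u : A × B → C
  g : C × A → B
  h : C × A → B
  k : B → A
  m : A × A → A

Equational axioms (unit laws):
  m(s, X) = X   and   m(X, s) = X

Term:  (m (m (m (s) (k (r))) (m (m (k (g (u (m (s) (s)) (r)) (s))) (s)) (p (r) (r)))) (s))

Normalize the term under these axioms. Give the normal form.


normal form = (m (k (r)) (m (k (g (u (s) (r)) (s))) (p (r) (r))))

1. (m (m (m (s) (k (r))) (m (m (k (g (u (m (s) (s)) (r)) (s))) (s)) (p (r) (r)))) (s))  →  (m (m (s) (k (r))) (m (m (k (g (u (m (s) (s)) (r)) (s))) (s)) (p (r) (r))))
2. (m (m (s) (k (r))) (m (m (k (g (u (m (s) (s)) (r)) (s))) (s)) (p (r) (r))))  →  (m (k (r)) (m (m (k (g (u (m (s) (s)) (r)) (s))) (s)) (p (r) (r))))
3. (m (k (r)) (m (m (k (g (u (m (s) (s)) (r)) (s))) (s)) (p (r) (r))))  →  (m (k (r)) (m (k (g (u (m (s) (s)) (r)) (s))) (p (r) (r))))
4. (m (k (r)) (m (k (g (u (m (s) (s)) (r)) (s))) (p (r) (r))))  →  (m (k (r)) (m (k (g (u (s) (r)) (s))) (p (r) (r))))


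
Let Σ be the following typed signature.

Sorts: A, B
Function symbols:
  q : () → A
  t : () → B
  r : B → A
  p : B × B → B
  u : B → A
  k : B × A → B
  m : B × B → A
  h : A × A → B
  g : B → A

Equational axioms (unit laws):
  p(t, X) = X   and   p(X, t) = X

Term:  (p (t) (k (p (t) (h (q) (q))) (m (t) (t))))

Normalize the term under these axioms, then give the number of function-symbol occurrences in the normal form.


1. (p (t) (k (p (t) (h (q) (q))) (m (t) (t))))  →  (k (p (t) (h (q) (q))) (m (t) (t)))
2. (k (p (t) (h (q) (q))) (m (t) (t)))  →  (k (h (q) (q)) (m (t) (t)))
normal form: (k (h (q) (q)) (m (t) (t)))

size = 7


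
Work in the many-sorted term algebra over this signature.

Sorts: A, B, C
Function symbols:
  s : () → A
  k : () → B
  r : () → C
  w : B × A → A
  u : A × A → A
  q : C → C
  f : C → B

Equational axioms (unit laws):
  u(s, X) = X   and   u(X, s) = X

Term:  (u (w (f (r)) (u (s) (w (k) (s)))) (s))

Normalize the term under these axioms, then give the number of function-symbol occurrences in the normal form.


size = 6

1. (u (w (f (r)) (u (s) (w (k) (s)))) (s))  →  (w (f (r)) (u (s) (w (k) (s))))
2. (w (f (r)) (u (s) (w (k) (s))))  →  (w (f (r)) (w (k) (s)))
normal form: (w (f (r)) (w (k) (s)))


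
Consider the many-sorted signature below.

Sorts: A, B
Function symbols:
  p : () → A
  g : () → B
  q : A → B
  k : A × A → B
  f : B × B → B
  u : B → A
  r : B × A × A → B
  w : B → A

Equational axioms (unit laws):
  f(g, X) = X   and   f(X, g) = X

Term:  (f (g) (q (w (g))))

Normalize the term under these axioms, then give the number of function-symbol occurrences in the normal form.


size = 3

1. (f (g) (q (w (g))))  →  (q (w (g)))
normal form: (q (w (g)))


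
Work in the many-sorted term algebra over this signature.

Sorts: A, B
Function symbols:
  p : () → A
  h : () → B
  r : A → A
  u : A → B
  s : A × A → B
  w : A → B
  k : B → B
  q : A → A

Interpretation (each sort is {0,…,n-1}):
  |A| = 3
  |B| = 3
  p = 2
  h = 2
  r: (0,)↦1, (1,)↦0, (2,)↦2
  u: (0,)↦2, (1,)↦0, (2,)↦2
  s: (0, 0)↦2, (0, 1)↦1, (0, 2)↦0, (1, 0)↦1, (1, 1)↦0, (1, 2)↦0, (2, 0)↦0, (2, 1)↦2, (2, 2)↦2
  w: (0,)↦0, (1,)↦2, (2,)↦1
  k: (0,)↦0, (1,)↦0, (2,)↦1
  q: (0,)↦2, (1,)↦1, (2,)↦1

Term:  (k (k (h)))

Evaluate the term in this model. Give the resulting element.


  h = 2
  (k (h)) = k(2,) = 1
  (k (k (h))) = k(1,) = 0

value = 0


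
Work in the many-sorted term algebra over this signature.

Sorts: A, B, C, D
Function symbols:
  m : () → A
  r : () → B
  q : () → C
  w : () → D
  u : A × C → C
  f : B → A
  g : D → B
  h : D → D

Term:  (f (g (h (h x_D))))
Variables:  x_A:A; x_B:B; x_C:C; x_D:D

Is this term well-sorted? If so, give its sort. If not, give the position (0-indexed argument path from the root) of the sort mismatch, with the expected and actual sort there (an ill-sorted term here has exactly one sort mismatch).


well-sorted; sort = A

        x_D : D
      (h x_D) : D
    (h (h x_D)) : D
  (g (h (h x_D))) : B
(f (g (h (h x_D)))) : A


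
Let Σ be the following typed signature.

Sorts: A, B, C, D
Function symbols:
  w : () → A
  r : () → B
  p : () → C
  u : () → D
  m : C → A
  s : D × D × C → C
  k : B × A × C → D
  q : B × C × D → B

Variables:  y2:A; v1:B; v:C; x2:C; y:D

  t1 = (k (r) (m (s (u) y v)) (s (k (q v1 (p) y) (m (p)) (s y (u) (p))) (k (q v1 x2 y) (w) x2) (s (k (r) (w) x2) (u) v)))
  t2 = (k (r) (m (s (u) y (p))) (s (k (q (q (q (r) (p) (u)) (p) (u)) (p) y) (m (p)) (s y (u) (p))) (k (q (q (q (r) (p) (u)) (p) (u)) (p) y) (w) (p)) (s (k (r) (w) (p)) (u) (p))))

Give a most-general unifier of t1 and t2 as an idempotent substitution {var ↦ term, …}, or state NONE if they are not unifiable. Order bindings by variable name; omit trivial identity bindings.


{v ↦ (p), v1 ↦ (q (q (r) (p) (u)) (p) (u)), x2 ↦ (p)}


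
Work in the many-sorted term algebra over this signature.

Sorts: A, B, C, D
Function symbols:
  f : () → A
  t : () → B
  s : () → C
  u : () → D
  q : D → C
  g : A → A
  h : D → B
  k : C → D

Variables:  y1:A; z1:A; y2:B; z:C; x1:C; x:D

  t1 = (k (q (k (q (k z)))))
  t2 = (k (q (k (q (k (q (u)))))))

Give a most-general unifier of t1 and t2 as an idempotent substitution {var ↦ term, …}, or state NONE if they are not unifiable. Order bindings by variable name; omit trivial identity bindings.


{z ↦ (q (u))}


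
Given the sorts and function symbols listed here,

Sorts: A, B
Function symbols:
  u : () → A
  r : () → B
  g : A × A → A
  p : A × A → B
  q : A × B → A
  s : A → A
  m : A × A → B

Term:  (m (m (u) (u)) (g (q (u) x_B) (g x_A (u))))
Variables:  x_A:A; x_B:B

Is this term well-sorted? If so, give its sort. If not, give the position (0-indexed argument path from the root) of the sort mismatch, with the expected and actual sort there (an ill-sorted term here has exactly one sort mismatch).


    (u) : A
    (u) : A
  (m (u) (u)) : B
      (u) : A
      x_B : B
    (q (u) x_B) : A
      x_A : A
      (u) : A
    (g x_A (u)) : A
  (g (q (u) x_B) (g x_A (u))) : A
(m (m (u) (u)) (g (q (u) x_B) (g x_A (u)))) : ✗ arg 0 at [0] has sort B, expected A

ill-sorted at position [0]: expected A, got B


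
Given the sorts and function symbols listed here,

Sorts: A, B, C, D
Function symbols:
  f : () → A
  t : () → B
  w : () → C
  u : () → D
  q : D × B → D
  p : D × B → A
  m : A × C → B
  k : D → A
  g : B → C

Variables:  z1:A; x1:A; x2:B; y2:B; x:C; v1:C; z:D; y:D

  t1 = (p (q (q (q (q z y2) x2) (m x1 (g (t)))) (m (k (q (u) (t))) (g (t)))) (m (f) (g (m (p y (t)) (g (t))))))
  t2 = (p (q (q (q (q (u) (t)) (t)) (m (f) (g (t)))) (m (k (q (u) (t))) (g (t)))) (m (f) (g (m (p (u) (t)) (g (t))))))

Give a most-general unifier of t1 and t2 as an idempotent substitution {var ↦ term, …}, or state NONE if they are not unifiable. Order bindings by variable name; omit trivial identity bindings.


{x1 ↦ (f), x2 ↦ (t), y ↦ (u), y2 ↦ (t), z ↦ (u)}


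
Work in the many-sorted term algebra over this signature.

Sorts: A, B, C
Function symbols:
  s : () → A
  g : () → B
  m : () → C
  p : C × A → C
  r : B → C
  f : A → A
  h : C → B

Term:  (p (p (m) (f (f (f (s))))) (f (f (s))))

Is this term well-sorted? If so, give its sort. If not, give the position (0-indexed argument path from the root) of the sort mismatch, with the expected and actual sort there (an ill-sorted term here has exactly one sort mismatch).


    (m) : C
          (s) : A
        (f (s)) : A
      (f (f (s))) : A
    (f (f (f (s)))) : A
  (p (m) (f (f (f (s))))) : C
      (s) : A
    (f (s)) : A
  (f (f (s))) : A
(p (p (m) (f (f (f (s))))) (f (f (s)))) : C

well-sorted; sort = C


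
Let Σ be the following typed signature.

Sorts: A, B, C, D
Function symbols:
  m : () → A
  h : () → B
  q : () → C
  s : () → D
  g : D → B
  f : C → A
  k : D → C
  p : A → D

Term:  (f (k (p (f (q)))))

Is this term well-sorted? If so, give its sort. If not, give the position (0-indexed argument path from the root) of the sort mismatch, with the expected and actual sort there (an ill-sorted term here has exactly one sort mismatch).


        (q) : C
      (f (q)) : A
    (p (f (q))) : D
  (k (p (f (q)))) : C
(f (k (p (f (q))))) : A

well-sorted; sort = A


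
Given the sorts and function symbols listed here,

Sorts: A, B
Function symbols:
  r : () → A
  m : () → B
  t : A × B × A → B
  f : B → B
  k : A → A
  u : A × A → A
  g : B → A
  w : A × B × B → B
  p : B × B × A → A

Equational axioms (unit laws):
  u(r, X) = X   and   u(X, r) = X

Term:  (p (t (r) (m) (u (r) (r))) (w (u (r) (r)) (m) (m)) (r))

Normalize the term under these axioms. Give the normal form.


normal form = (p (t (r) (m) (r)) (w (r) (m) (m)) (r))

1. (p (t (r) (m) (u (r) (r))) (w (u (r) (r)) (m) (m)) (r))  →  (p (t (r) (m) (r)) (w (u (r) (r)) (m) (m)) (r))
2. (p (t (r) (m) (r)) (w (u (r) (r)) (m) (m)) (r))  →  (p (t (r) (m) (r)) (w (r) (m) (m)) (r))


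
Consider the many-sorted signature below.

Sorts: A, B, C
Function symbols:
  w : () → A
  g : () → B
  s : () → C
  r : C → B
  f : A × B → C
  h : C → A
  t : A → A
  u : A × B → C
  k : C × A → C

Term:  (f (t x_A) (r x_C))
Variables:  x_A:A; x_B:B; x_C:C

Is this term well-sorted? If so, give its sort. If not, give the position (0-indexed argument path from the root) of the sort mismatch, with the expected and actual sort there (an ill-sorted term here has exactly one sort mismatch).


well-sorted; sort = C

    x_A : A
  (t x_A) : A
    x_C : C
  (r x_C) : B
(f (t x_A) (r x_C)) : C


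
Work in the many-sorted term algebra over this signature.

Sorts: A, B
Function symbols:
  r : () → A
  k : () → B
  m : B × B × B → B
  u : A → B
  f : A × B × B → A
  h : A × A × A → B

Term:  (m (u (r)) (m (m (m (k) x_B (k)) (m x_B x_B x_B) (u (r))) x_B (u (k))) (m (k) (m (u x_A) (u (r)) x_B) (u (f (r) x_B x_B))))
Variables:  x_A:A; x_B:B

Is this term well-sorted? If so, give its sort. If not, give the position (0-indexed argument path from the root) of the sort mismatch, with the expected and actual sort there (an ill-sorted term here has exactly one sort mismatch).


    (r) : A
  (u (r)) : B
        (k) : B
        x_B : B
        (k) : B
      (m (k) x_B (k)) : B
        x_B : B
        x_B : B
        x_B : B
      (m x_B x_B x_B) : B
        (r) : A
      (u (r)) : B
    (m (m (k) x_B (k)) (m x_B x_B x_B) (u (r))) : B
    x_B : B
      (k) : B
    (u (k)) : ✗ arg 0 at [1, 2, 0] has sort B, expected A
    (k) : B
        x_A : A
      (u x_A) : B
        (r) : A
      (u (r)) : B
      x_B : B
    (m (u x_A) (u (r)) x_B) : B
        (r) : A
        x_B : B
        x_B : B
      (f (r) x_B x_B) : A
    (u (f (r) x_B x_B)) : B
  (m (k) (m (u x_A) (u (r)) x_B) (u (f (r) x_B x_B))) : B

ill-sorted at position [1, 2, 0]: expected A, got B


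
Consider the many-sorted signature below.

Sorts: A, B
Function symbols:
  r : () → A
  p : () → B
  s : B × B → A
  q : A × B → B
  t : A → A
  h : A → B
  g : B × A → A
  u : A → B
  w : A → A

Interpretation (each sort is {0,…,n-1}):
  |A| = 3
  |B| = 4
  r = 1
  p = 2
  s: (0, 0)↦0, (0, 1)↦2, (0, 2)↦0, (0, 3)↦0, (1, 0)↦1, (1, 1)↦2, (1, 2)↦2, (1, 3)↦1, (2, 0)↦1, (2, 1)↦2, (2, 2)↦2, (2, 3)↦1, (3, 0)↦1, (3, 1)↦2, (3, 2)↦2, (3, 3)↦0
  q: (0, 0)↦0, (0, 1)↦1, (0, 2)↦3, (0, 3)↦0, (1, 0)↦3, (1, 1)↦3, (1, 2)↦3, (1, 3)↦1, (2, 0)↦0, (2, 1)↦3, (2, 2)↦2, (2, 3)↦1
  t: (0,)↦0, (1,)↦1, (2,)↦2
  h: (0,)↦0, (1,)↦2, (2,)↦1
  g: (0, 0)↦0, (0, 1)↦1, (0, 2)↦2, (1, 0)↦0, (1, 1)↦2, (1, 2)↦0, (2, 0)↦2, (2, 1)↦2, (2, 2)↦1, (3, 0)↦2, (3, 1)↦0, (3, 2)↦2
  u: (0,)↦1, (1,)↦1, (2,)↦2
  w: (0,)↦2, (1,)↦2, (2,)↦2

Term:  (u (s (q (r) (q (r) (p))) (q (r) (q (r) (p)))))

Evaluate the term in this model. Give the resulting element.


  r = 1
  r = 1
  p = 2
  (q (r) (p)) = q(1, 2) = 3
  (q (r) (q (r) (p))) = q(1, 3) = 1
  r = 1
  r = 1
  p = 2
  (q (r) (p)) = q(1, 2) = 3
  (q (r) (q (r) (p))) = q(1, 3) = 1
  (s (q (r) (q (r) (p))) (q (r) (q (r) (p)))) = s(1, 1) = 2
  (u (s (q (r) (q (r) (p))) (q (r) (q (r) (p))))) = u(2,) = 2

value = 2


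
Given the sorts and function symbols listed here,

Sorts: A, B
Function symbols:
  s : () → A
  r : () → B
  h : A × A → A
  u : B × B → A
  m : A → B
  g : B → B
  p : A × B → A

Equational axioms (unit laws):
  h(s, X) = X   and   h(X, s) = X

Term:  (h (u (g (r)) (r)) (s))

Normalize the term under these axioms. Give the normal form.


1. (h (u (g (r)) (r)) (s))  →  (u (g (r)) (r))

normal form = (u (g (r)) (r))


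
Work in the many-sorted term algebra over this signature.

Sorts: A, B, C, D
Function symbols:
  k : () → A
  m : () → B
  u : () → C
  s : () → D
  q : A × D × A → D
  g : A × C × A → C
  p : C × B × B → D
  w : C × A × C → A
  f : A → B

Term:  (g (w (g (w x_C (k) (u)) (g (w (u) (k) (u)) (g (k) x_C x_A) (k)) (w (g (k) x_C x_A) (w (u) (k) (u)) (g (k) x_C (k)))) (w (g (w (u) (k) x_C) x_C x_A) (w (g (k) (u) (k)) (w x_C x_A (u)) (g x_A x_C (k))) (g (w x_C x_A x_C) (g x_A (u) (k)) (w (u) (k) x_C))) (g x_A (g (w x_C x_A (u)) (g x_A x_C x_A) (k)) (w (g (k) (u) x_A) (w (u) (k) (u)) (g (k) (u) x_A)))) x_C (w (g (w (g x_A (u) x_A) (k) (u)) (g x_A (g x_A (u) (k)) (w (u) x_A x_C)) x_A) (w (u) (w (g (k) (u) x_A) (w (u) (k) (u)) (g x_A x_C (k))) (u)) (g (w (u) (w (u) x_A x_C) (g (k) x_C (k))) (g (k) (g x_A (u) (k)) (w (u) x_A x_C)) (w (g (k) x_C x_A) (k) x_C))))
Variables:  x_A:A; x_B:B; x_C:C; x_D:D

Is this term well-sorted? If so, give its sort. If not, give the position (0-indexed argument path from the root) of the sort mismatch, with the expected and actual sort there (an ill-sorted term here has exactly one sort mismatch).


        x_C : C
        (k) : A
        (u) : C
      (w x_C (k) (u)) : A
          (u) : C
          (k) : A
          (u) : C
        (w (u) (k) (u)) : A
          (k) : A
          x_C : C
          x_A : A
        (g (k) x_C x_A) : C
        (k) : A
      (g (w (u) (k) (u)) (g (k) x_C x_A) (k)) : C
          (k) : A
          x_C : C
          x_A : A
        (g (k) x_C x_A) : C
          (u) : C
          (k) : A
          (u) : C
        (w (u) (k) (u)) : A
          (k) : A
          x_C : C
          (k) : A
        (g (k) x_C (k)) : C
      (w (g (k) x_C x_A) (w (u) (k) (u)) (g (k) x_C (k))) : A
    (g (w x_C (k) (u)) (g (w (u) (k) (u)) (g (k) x_C x_A) (k)) (w (g (k) x_C x_A) (w (u) (k) (u)) (g (k) x_C (k)))) : C
          (u) : C
          (k) : A
          x_C : C
        (w (u) (k) x_C) : A
        x_C : C
        x_A : A
      (g (w (u) (k) x_C) x_C x_A) : C
          (k) : A
          (u) : C
          (k) : A
        (g (k) (u) (k)) : C
          x_C : C
          x_A : A
          (u) : C
        (w x_C x_A (u)) : A
          x_A : A
          x_C : C
          (k) : A
        (g x_A x_C (k)) : C
      (w (g (k) (u) (k)) (w x_C x_A (u)) (g x_A x_C (k))) : A
          x_C : C
          x_A : A
          x_C : C
        (w x_C x_A x_C) : A
          x_A : A
          (u) : C
          (k) : A
        (g x_A (u) (k)) : C
          (u) : C
          (k) : A
          x_C : C
        (w (u) (k) x_C) : A
      (g (w x_C x_A x_C) (g x_A (u) (k)) (w (u) (k) x_C)) : C
    (w (g (w (u) (k) x_C) x_C x_A) (w (g (k) (u) (k)) (w x_C x_A (u)) (g x_A x_C (k))) (g (w x_C x_A x_C) (g x_A (u) (k)) (w (u) (k) x_C))) : A
      x_A : A
          x_C : C
          x_A : A
          (u) : C
        (w x_C x_A (u)) : A
          x_A : A
          x_C : C
          x_A : A
        (g x_A x_C x_A) : C
        (k) : A
      (g (w x_C x_A (u)) (g x_A x_C x_A) (k)) : C
          (k) : A
          (u) : C
          x_A : A
        (g (k) (u) x_A) : C
          (u) : C
          (k) : A
          (u) : C
        (w (u) (k) (u)) : A
          (k) : A
          (u) : C
          x_A : A
        (g (k) (u) x_A) : C
      (w (g (k) (u) x_A) (w (u) (k) (u)) (g (k) (u) x_A)) : A
    (g x_A (g (w x_C x_A (u)) (g x_A x_C x_A) (k)) (w (g (k) (u) x_A) (w (u) (k) (u)) (g (k) (u) x_A))) : C
  (w (g (w x_C (k) (u)) (g (w (u) (k) (u)) (g (k) x_C x_A) (k)) (w (g (k) x_C x_A) (w (u) (k) (u)) (g (k) x_C (k)))) (w (g (w (u) (k) x_C) x_C x_A) (w (g (k) (u) (k)) (w x_C x_A (u)) (g x_A x_C (k))) (g (w x_C x_A x_C) (g x_A (u) (k)) (w (u) (k) x_C))) (g x_A (g (w x_C x_A (u)) (g x_A x_C x_A) (k)) (w (g (k) (u) x_A) (w (u) (k) (u)) (g (k) (u) x_A)))) : A
  x_C : C
          x_A : A
          (u) : C
          x_A : A
        (g x_A (u) x_A) : C
        (k) : A
        (u) : C
      (w (g x_A (u) x_A) (k) (u)) : A
        x_A : A
          x_A : A
          (u) : C
          (k) : A
        (g x_A (u) (k)) : C
          (u) : C
          x_A : A
          x_C : C
        (w (u) x_A x_C) : A
      (g x_A (g x_A (u) (k)) (w (u) x_A x_C)) : C
      x_A : A
    (g (w (g x_A (u) x_A) (k) (u)) (g x_A (g x_A (u) (k)) (w (u) x_A x_C)) x_A) : C
      (u) : C
          (k) : A
          (u) : C
          x_A : A
        (g (k) (u) x_A) : C
          (u) : C
          (k) : A
          (u) : C
        (w (u) (k) (u)) : A
          x_A : A
          x_C : C
          (k) : A
        (g x_A x_C (k)) : C
      (w (g (k) (u) x_A) (w (u) (k) (u)) (g x_A x_C (k))) : A
      (u) : C
    (w (u) (w (g (k) (u) x_A) (w (u) (k) (u)) (g x_A x_C (k))) (u)) : A
        (u) : C
          (u) : C
          x_A : A
          x_C : C
        (w (u) x_A x_C) : A
          (k) : A
          x_C : C
          (k) : A
        (g (k) x_C (k)) : C
      (w (u) (w (u) x_A x_C) (g (k) x_C (k))) : A
        (k) : A
          x_A : A
          (u) : C
          (k) : A
        (g x_A (u) (k)) : C
          (u) : C
          x_A : A
          x_C : C
        (w (u) x_A x_C) : A
      (g (k) (g x_A (u) (k)) (w (u) x_A x_C)) : C
          (k) : A
          x_C : C
          x_A : A
        (g (k) x_C x_A) : C
        (k) : A
        x_C : C
      (w (g (k) x_C x_A) (k) x_C) : A
    (g (w (u) (w (u) x_A x_C) (g (k) x_C (k))) (g (k) (g x_A (u) (k)) (w (u) x_A x_C)) (w (g (k) x_C x_A) (k) x_C)) : C
  (w (g (w (g x_A (u) x_A) (k) (u)) (g x_A (g x_A (u) (k)) (w (u) x_A x_C)) x_A) (w (u) (w (g (k) (u) x_A) (w (u) (k) (u)) (g x_A x_C (k))) (u)) (g (w (u) (w (u) x_A x_C) (g (k) x_C (k))) (g (k) (g x_A (u) (k)) (w (u) x_A x_C)) (w (g (k) x_C x_A) (k) x_C))) : A
(g (w (g (w x_C (k) (u)) (g (w (u) (k) (u)) (g (k) x_C x_A) (k)) (w (g (k) x_C x_A) (w (u) (k) (u)) (g (k) x_C (k)))) (w (g (w (u) (k) x_C) x_C x_A) (w (g (k) (u) (k)) (w x_C x_A (u)) (g x_A x_C (k))) (g (w x_C x_A x_C) (g x_A (u) (k)) (w (u) (k) x_C))) (g x_A (g (w x_C x_A (u)) (g x_A x_C x_A) (k)) (w (g (k) (u) x_A) (w (u) (k) (u)) (g (k) (u) x_A)))) x_C (w (g (w (g x_A (u) x_A) (k) (u)) (g x_A (g x_A (u) (k)) (w (u) x_A x_C)) x_A) (w (u) (w (g (k) (u) x_A) (w (u) (k) (u)) (g x_A x_C (k))) (u)) (g (w (u) (w (u) x_A x_C) (g (k) x_C (k))) (g (k) (g x_A (u) (k)) (w (u) x_A x_C)) (w (g (k) x_C x_A) (k) x_C)))) : C

well-sorted; sort = C


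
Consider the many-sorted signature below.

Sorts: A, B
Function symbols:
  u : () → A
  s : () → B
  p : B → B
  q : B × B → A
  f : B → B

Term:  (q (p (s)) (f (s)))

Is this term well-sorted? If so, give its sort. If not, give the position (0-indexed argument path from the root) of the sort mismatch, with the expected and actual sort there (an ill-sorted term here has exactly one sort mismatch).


well-sorted; sort = A

    (s) : B
  (p (s)) : B
    (s) : B
  (f (s)) : B
(q (p (s)) (f (s))) : A


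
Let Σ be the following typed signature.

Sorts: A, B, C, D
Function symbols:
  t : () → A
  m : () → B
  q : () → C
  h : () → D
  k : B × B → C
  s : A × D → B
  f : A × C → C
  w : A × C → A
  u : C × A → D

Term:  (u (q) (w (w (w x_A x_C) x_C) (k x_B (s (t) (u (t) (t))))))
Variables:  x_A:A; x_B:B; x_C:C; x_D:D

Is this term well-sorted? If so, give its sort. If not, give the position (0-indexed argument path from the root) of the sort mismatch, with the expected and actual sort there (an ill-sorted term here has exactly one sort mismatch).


ill-sorted at position [1, 1, 1, 1, 0]: expected C, got A

  (q) : C
        x_A : A
        x_C : C
      (w x_A x_C) : A
      x_C : C
    (w (w x_A x_C) x_C) : A
      x_B : B
        (t) : A
          (t) : A
          (t) : A
        (u (t) (t)) : ✗ arg 0 at [1, 1, 1, 1, 0] has sort A, expected C
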